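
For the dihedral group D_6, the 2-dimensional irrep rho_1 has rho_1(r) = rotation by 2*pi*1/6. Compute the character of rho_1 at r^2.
chi_{rho_1}(r^2) = 2*cos(2*pi*1*2/6) = -1

Derivation: rho_1(r^2) is rotation by angle 2*pi*1*2/6, whose trace is 2*cos(2*pi*1*2/6) = -1.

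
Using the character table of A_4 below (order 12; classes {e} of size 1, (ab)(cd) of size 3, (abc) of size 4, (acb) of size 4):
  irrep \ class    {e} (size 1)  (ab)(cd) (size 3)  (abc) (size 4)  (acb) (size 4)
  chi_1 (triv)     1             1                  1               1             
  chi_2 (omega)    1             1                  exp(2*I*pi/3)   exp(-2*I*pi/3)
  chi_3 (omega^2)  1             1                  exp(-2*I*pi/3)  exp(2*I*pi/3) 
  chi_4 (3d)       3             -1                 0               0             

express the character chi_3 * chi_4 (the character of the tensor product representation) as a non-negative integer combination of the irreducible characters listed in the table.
chi_3 tensor chi_4 = chi_4 (all other irreducibles have multiplicity 0).

Solution. The character of a tensor product is the pointwise product (chi_3 * chi_4)(C) = chi_3(C) * chi_4(C):
  {e}: (1)*(3), (ab)(cd): (1)*(-1), (abc): (exp(-2*I*pi/3))*(0), (acb): (exp(2*I*pi/3))*(0)
so (chi_3 * chi_4) takes values
  {e} -> 3, (ab)(cd) -> -1, (abc) -> 0, (acb) -> 0.
Now take the inner product of this character with each irreducible chi from the table, <chi_3*chi_4, chi> = (1/12) sum_C |C| (chi_3*chi_4)(C) conj(chi(C)):
  <chi_3*chi_4, chi_1> = (1/12)[1*(3)*conj(1) + 3*(-1)*conj(1) + 4*(0)*conj(1) + 4*(0)*conj(1)]
      = (1/12)[(3) + (-3) + (0) + (0)] = 0/12 = 0
  <chi_3*chi_4, chi_2> = (1/12)[1*(3)*conj(1) + 3*(-1)*conj(1) + 4*(0)*conj(exp(2*I*pi/3)) + 4*(0)*conj(exp(-2*I*pi/3))]
      = (1/12)[(3) + (-3) + (0) + (0)] = 0/12 = 0
  <chi_3*chi_4, chi_3> = (1/12)[1*(3)*conj(1) + 3*(-1)*conj(1) + 4*(0)*conj(exp(-2*I*pi/3)) + 4*(0)*conj(exp(2*I*pi/3))]
      = (1/12)[(3) + (-3) + (0) + (0)] = 0/12 = 0
  <chi_3*chi_4, chi_4> = (1/12)[1*(3)*conj(3) + 3*(-1)*conj(-1) + 4*(0)*conj(0) + 4*(0)*conj(0)]
      = (1/12)[(9) + (3) + (0) + (0)] = 12/12 = 1
(Exp terms are combined using exp(i*s)*conj(exp(i*t)) = exp(i*(s-t)), and sums of them are collapsed using the identity that for every m > 1 the m distinct m-th roots of unity sum to 0, e.g. 1 + exp(2*I*pi/3) + exp(-2*I*pi/3) = 0.)
Hence the multiplicities are chi_4: 1. Dimension check: dim(chi_3)*dim(chi_4) = 1*3 = 3 and sum (mult * dim) = 1*3 = 3.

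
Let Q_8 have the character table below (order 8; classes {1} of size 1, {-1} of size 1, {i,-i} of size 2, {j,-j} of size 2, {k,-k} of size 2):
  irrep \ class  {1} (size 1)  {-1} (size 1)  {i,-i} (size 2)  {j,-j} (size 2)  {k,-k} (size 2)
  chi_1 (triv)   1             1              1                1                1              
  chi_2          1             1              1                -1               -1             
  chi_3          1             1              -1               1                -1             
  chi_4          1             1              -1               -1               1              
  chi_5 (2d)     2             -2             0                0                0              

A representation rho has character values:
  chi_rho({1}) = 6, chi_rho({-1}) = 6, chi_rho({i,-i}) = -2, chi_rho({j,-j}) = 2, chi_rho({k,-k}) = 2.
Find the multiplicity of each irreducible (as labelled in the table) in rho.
Multiplicities: chi_1: 2, chi_2: 0, chi_3: 2, chi_4: 2, chi_5: 0.

Explanation: Use <chi_rho, chi> = (1/|G|) sum_C |C| * chi_rho(C) * conj(chi(C)) with |G| = 8 for each irreducible chi in the table:
  <chi_rho, chi_1> = (1/8)[1*(6)*conj(1) + 1*(6)*conj(1) + 2*(-2)*conj(1) + 2*(2)*conj(1) + 2*(2)*conj(1)]
      = (1/8)[(6) + (6) + (-4) + (4) + (4)] = 16/8 = 2
  <chi_rho, chi_2> = (1/8)[1*(6)*conj(1) + 1*(6)*conj(1) + 2*(-2)*conj(1) + 2*(2)*conj(-1) + 2*(2)*conj(-1)]
      = (1/8)[(6) + (6) + (-4) + (-4) + (-4)] = 0/8 = 0
  <chi_rho, chi_3> = (1/8)[1*(6)*conj(1) + 1*(6)*conj(1) + 2*(-2)*conj(-1) + 2*(2)*conj(1) + 2*(2)*conj(-1)]
      = (1/8)[(6) + (6) + (4) + (4) + (-4)] = 16/8 = 2
  <chi_rho, chi_4> = (1/8)[1*(6)*conj(1) + 1*(6)*conj(1) + 2*(-2)*conj(-1) + 2*(2)*conj(-1) + 2*(2)*conj(1)]
      = (1/8)[(6) + (6) + (4) + (-4) + (4)] = 16/8 = 2
  <chi_rho, chi_5> = (1/8)[1*(6)*conj(2) + 1*(6)*conj(-2) + 2*(-2)*conj(0) + 2*(2)*conj(0) + 2*(2)*conj(0)]
      = (1/8)[(12) + (-12) + (0) + (0) + (0)] = 0/8 = 0
Dimension check: dim(rho) = sum (mult * dim) = 2*1 + 0*1 + 2*1 + 2*1 + 0*2 = 6 = chi_rho(e) = 6.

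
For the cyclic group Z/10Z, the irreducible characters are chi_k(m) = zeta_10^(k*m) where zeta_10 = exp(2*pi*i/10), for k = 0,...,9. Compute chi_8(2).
chi_8(2) = zeta_10^16 = exp(-4*I*pi/5)

Reasoning: chi_8(2) = zeta_10^(8*2) = zeta_10^16. Since zeta_10^10 = 1, this equals zeta_10^6 = exp(2*pi*i*6/10) = exp(-4*I*pi/5).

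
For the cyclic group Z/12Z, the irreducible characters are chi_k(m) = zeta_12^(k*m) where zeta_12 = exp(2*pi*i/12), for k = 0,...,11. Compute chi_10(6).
chi_10(6) = zeta_12^60 = 1

Solution. chi_10(6) = zeta_12^(10*6) = zeta_12^60. Since zeta_12^12 = 1, this equals zeta_12^0 = exp(2*pi*i*0/12) = 1.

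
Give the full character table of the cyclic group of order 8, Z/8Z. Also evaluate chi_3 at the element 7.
Character table of Z/8Z (irreps indexed chi_0,...,chi_7 with chi_k(m) = zeta_8^(k*m), zeta_8 = exp(2*pi*i/8)):
  irrep \ class  {0} (size 1)  {1} (size 1)    {2} (size 1)  {3} (size 1)    {4} (size 1)  {5} (size 1)    {6} (size 1)  {7} (size 1)  
  chi_0          1             1               1             1               1             1               1             1             
  chi_1          1             exp(I*pi/4)     I             exp(3*I*pi/4)   -1            exp(-3*I*pi/4)  -I            exp(-I*pi/4)  
  chi_2          1             I               -1            -I              1             I               -1            -I            
  chi_3          1             exp(3*I*pi/4)   -I            exp(I*pi/4)     -1            exp(-I*pi/4)    I             exp(-3*I*pi/4)
  chi_4          1             -1              1             -1              1             -1              1             -1            
  chi_5          1             exp(-3*I*pi/4)  I             exp(-I*pi/4)    -1            exp(I*pi/4)     -I            exp(3*I*pi/4) 
  chi_6          1             -I              -1            I               1             -I              -1            I             
  chi_7          1             exp(-I*pi/4)    -I            exp(-3*I*pi/4)  -1            exp(3*I*pi/4)   I             exp(I*pi/4)   

Spot check: chi_3(7) = zeta_8^(3*7) = zeta_8^21 = exp(-3*I*pi/4).

Z/8Z is abelian, so all 8 irreducible complex representations are 1-dimensional. They are given by chi_k(m) = zeta_8^(k*m) for k = 0,...,7. Row orthogonality: sum_m chi_k(m) conj(chi_l(m)) = 8 * [k = l].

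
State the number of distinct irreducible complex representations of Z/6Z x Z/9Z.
54

Reasoning: The number of irreducible complex representations of a finite group equals its number of conjugacy classes. Z/6Z x Z/9Z is abelian of order 54, so every element is its own conjugacy class: 54 classes, so Z/6Z x Z/9Z (order 54) has exactly 54 irreducible complex representations.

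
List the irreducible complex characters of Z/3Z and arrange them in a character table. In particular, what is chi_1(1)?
Character table of Z/3Z (irreps indexed chi_0,...,chi_2 with chi_k(m) = zeta_3^(k*m), zeta_3 = exp(2*pi*i/3)):
  irrep \ class  {0} (size 1)  {1} (size 1)    {2} (size 1)  
  chi_0          1             1               1             
  chi_1          1             exp(2*I*pi/3)   exp(-2*I*pi/3)
  chi_2          1             exp(-2*I*pi/3)  exp(2*I*pi/3) 

Spot check: chi_1(1) = zeta_3^(1*1) = zeta_3^1 = exp(2*I*pi/3).

Proof sketch: Z/3Z is abelian, so all 3 irreducible complex representations are 1-dimensional. They are given by chi_k(m) = zeta_3^(k*m) for k = 0,...,2. Row orthogonality: sum_m chi_k(m) conj(chi_l(m)) = 3 * [k = l].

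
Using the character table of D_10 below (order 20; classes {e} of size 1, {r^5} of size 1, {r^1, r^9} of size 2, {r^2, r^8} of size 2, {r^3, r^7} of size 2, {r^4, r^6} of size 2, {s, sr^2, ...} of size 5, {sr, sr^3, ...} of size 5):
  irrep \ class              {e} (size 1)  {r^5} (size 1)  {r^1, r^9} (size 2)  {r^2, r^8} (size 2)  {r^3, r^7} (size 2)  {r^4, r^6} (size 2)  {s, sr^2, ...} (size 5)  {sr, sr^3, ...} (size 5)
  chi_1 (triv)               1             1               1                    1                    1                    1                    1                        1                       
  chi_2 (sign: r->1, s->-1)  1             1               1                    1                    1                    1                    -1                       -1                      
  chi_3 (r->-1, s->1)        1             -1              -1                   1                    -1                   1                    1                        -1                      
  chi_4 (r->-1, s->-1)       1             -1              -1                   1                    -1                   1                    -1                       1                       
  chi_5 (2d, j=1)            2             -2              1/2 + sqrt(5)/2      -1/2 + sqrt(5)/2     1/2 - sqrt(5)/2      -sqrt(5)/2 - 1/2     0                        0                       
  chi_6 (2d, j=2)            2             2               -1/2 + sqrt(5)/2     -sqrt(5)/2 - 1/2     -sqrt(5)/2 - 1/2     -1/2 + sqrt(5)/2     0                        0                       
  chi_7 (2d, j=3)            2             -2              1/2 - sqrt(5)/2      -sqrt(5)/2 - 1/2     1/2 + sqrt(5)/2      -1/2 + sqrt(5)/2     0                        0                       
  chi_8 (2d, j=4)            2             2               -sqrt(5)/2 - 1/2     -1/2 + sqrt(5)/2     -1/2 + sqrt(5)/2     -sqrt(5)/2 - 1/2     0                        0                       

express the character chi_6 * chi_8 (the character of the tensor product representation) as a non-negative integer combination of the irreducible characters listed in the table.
chi_6 tensor chi_8 = chi_6 + chi_8 (all other irreducibles have multiplicity 0).

Explanation: The character of a tensor product is the pointwise product (chi_6 * chi_8)(C) = chi_6(C) * chi_8(C):
  {e}: (2)*(2), {r^5}: (2)*(2), {r^1, r^9}: (-1/2 + sqrt(5)/2)*(-sqrt(5)/2 - 1/2), {r^2, r^8}: (-sqrt(5)/2 - 1/2)*(-1/2 + sqrt(5)/2), {r^3, r^7}: (-sqrt(5)/2 - 1/2)*(-1/2 + sqrt(5)/2), {r^4, r^6}: (-1/2 + sqrt(5)/2)*(-sqrt(5)/2 - 1/2), {s, sr^2, ...}: (0)*(0), {sr, sr^3, ...}: (0)*(0)
so (chi_6 * chi_8) takes values
  {e} -> 4, {r^5} -> 4, {r^1, r^9} -> -1, {r^2, r^8} -> -1, {r^3, r^7} -> -1, {r^4, r^6} -> -1, {s, sr^2, ...} -> 0, {sr, sr^3, ...} -> 0.
Now take the inner product of this character with each irreducible chi from the table, <chi_6*chi_8, chi> = (1/20) sum_C |C| (chi_6*chi_8)(C) conj(chi(C)):
  <chi_6*chi_8, chi_1> = (1/20)[1*(4)*conj(1) + 1*(4)*conj(1) + 2*(-1)*conj(1) + 2*(-1)*conj(1) + 2*(-1)*conj(1) + 2*(-1)*conj(1) + 5*(0)*conj(1) + 5*(0)*conj(1)]
      = (1/20)[(4) + (4) + (-2) + (-2) + (-2) + (-2) + (0) + (0)] = 0/20 = 0
  <chi_6*chi_8, chi_2> = (1/20)[1*(4)*conj(1) + 1*(4)*conj(1) + 2*(-1)*conj(1) + 2*(-1)*conj(1) + 2*(-1)*conj(1) + 2*(-1)*conj(1) + 5*(0)*conj(-1) + 5*(0)*conj(-1)]
      = (1/20)[(4) + (4) + (-2) + (-2) + (-2) + (-2) + (0) + (0)] = 0/20 = 0
  <chi_6*chi_8, chi_3> = (1/20)[1*(4)*conj(1) + 1*(4)*conj(-1) + 2*(-1)*conj(-1) + 2*(-1)*conj(1) + 2*(-1)*conj(-1) + 2*(-1)*conj(1) + 5*(0)*conj(1) + 5*(0)*conj(-1)]
      = (1/20)[(4) + (-4) + (2) + (-2) + (2) + (-2) + (0) + (0)] = 0/20 = 0
  <chi_6*chi_8, chi_4> = (1/20)[1*(4)*conj(1) + 1*(4)*conj(-1) + 2*(-1)*conj(-1) + 2*(-1)*conj(1) + 2*(-1)*conj(-1) + 2*(-1)*conj(1) + 5*(0)*conj(-1) + 5*(0)*conj(1)]
      = (1/20)[(4) + (-4) + (2) + (-2) + (2) + (-2) + (0) + (0)] = 0/20 = 0
  <chi_6*chi_8, chi_5> = (1/20)[1*(4)*conj(2) + 1*(4)*conj(-2) + 2*(-1)*conj(1/2 + sqrt(5)/2) + 2*(-1)*conj(-1/2 + sqrt(5)/2) + 2*(-1)*conj(1/2 - sqrt(5)/2) + 2*(-1)*conj(-sqrt(5)/2 - 1/2) + 5*(0)*conj(0) + 5*(0)*conj(0)]
      = (1/20)[(8) + (-8) + (-sqrt(5) - 1) + (1 - sqrt(5)) + (-1 + sqrt(5)) + (1 + sqrt(5)) + (0) + (0)] = 0/20 = 0
  <chi_6*chi_8, chi_6> = (1/20)[1*(4)*conj(2) + 1*(4)*conj(2) + 2*(-1)*conj(-1/2 + sqrt(5)/2) + 2*(-1)*conj(-sqrt(5)/2 - 1/2) + 2*(-1)*conj(-sqrt(5)/2 - 1/2) + 2*(-1)*conj(-1/2 + sqrt(5)/2) + 5*(0)*conj(0) + 5*(0)*conj(0)]
      = (1/20)[(8) + (8) + (1 - sqrt(5)) + (1 + sqrt(5)) + (1 + sqrt(5)) + (1 - sqrt(5)) + (0) + (0)] = 20/20 = 1
  <chi_6*chi_8, chi_7> = (1/20)[1*(4)*conj(2) + 1*(4)*conj(-2) + 2*(-1)*conj(1/2 - sqrt(5)/2) + 2*(-1)*conj(-sqrt(5)/2 - 1/2) + 2*(-1)*conj(1/2 + sqrt(5)/2) + 2*(-1)*conj(-1/2 + sqrt(5)/2) + 5*(0)*conj(0) + 5*(0)*conj(0)]
      = (1/20)[(8) + (-8) + (-1 + sqrt(5)) + (1 + sqrt(5)) + (-sqrt(5) - 1) + (1 - sqrt(5)) + (0) + (0)] = 0/20 = 0
  <chi_6*chi_8, chi_8> = (1/20)[1*(4)*conj(2) + 1*(4)*conj(2) + 2*(-1)*conj(-sqrt(5)/2 - 1/2) + 2*(-1)*conj(-1/2 + sqrt(5)/2) + 2*(-1)*conj(-1/2 + sqrt(5)/2) + 2*(-1)*conj(-sqrt(5)/2 - 1/2) + 5*(0)*conj(0) + 5*(0)*conj(0)]
      = (1/20)[(8) + (8) + (1 + sqrt(5)) + (1 - sqrt(5)) + (1 - sqrt(5)) + (1 + sqrt(5)) + (0) + (0)] = 20/20 = 1
Hence the multiplicities are chi_6: 1, chi_8: 1. Dimension check: dim(chi_6)*dim(chi_8) = 2*2 = 4 and sum (mult * dim) = 1*2 + 1*2 = 4.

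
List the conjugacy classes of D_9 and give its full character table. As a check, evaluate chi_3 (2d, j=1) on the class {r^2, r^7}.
Conjugacy classes: {e} of size 1, {r^1, r^8} of size 2, {r^2, r^7} of size 2, {r^3, r^6} of size 2, {r^4, r^5} of size 2, {s, sr, ..., sr^8} of size 9.
Character table:
  irrep \ class              {e} (size 1)  {r^1, r^8} (size 2)  {r^2, r^7} (size 2)  {r^3, r^6} (size 2)  {r^4, r^5} (size 2)  {s, sr, ..., sr^8} (size 9)
  chi_1 (triv)               1             1                    1                    1                    1                    1                          
  chi_2 (sign: r->1, s->-1)  1             1                    1                    1                    1                    -1                         
  chi_3 (2d, j=1)            2             2*cos(2*pi/9)        2*cos(4*pi/9)        -1                   -2*cos(pi/9)         0                          
  chi_4 (2d, j=2)            2             2*cos(4*pi/9)        -2*cos(pi/9)         -1                   2*cos(2*pi/9)        0                          
  chi_5 (2d, j=3)            2             -1                   -1                   2                    -1                   0                          
  chi_6 (2d, j=4)            2             -2*cos(pi/9)         2*cos(2*pi/9)        -1                   2*cos(4*pi/9)        0                          

Spot check: chi_3 (2d, j=1) on {r^2, r^7} = 2*cos(4*pi/9).

Derivation: D_9 has order 2*9 = 18 with 6 conjugacy classes, hence 6 irreducibles. Sum of squared dims 1 + 1 + 4 + 4 + 4 + 4 = 18 = |G|. Linear characters come from the abelianisation; the 2-dimensional irreps have character r^k -> 2*cos(2*pi*j*k/9), reflections -> 0.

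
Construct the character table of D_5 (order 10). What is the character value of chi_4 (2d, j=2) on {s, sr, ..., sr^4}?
Conjugacy classes: {e} of size 1, {r^1, r^4} of size 2, {r^2, r^3} of size 2, {s, sr, ..., sr^4} of size 5.
Character table:
  irrep \ class              {e} (size 1)  {r^1, r^4} (size 2)  {r^2, r^3} (size 2)  {s, sr, ..., sr^4} (size 5)
  chi_1 (triv)               1             1                    1                    1                          
  chi_2 (sign: r->1, s->-1)  1             1                    1                    -1                         
  chi_3 (2d, j=1)            2             -1/2 + sqrt(5)/2     -sqrt(5)/2 - 1/2     0                          
  chi_4 (2d, j=2)            2             -sqrt(5)/2 - 1/2     -1/2 + sqrt(5)/2     0                          

Spot check: chi_4 (2d, j=2) on {s, sr, ..., sr^4} = 0.

Explanation: D_5 has order 2*5 = 10 with 4 conjugacy classes, hence 4 irreducibles. Sum of squared dims 1 + 1 + 4 + 4 = 10 = |G|. Linear characters come from the abelianisation; the 2-dimensional irreps have character r^k -> 2*cos(2*pi*j*k/5), reflections -> 0.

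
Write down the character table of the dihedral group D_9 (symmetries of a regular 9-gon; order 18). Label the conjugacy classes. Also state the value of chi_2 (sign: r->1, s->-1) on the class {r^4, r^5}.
Conjugacy classes: {e} of size 1, {r^1, r^8} of size 2, {r^2, r^7} of size 2, {r^3, r^6} of size 2, {r^4, r^5} of size 2, {s, sr, ..., sr^8} of size 9.
Character table:
  irrep \ class              {e} (size 1)  {r^1, r^8} (size 2)  {r^2, r^7} (size 2)  {r^3, r^6} (size 2)  {r^4, r^5} (size 2)  {s, sr, ..., sr^8} (size 9)
  chi_1 (triv)               1             1                    1                    1                    1                    1                          
  chi_2 (sign: r->1, s->-1)  1             1                    1                    1                    1                    -1                         
  chi_3 (2d, j=1)            2             2*cos(2*pi/9)        2*cos(4*pi/9)        -1                   -2*cos(pi/9)         0                          
  chi_4 (2d, j=2)            2             2*cos(4*pi/9)        -2*cos(pi/9)         -1                   2*cos(2*pi/9)        0                          
  chi_5 (2d, j=3)            2             -1                   -1                   2                    -1                   0                          
  chi_6 (2d, j=4)            2             -2*cos(pi/9)         2*cos(2*pi/9)        -1                   2*cos(4*pi/9)        0                          

Spot check: chi_2 (sign: r->1, s->-1) on {r^4, r^5} = 1.

Details: D_9 has order 2*9 = 18 with 6 conjugacy classes, hence 6 irreducibles. Sum of squared dims 1 + 1 + 4 + 4 + 4 + 4 = 18 = |G|. Linear characters come from the abelianisation; the 2-dimensional irreps have character r^k -> 2*cos(2*pi*j*k/9), reflections -> 0.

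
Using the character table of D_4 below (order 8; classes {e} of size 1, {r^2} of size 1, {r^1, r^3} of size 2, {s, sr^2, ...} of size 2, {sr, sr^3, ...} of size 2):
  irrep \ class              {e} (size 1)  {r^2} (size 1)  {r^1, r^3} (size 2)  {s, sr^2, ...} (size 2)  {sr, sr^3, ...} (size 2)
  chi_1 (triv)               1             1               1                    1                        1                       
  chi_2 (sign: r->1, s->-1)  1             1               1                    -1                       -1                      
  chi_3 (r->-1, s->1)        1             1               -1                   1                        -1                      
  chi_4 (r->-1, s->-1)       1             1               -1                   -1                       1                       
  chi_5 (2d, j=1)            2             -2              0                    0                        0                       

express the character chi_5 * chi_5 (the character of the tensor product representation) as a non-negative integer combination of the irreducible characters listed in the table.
chi_5 tensor chi_5 = chi_1 + chi_2 + chi_3 + chi_4 (all other irreducibles have multiplicity 0).

Explanation: The character of a tensor product is the pointwise product (chi_5 * chi_5)(C) = chi_5(C) * chi_5(C):
  {e}: (2)*(2), {r^2}: (-2)*(-2), {r^1, r^3}: (0)*(0), {s, sr^2, ...}: (0)*(0), {sr, sr^3, ...}: (0)*(0)
so (chi_5 * chi_5) takes values
  {e} -> 4, {r^2} -> 4, {r^1, r^3} -> 0, {s, sr^2, ...} -> 0, {sr, sr^3, ...} -> 0.
Now take the inner product of this character with each irreducible chi from the table, <chi_5*chi_5, chi> = (1/8) sum_C |C| (chi_5*chi_5)(C) conj(chi(C)):
  <chi_5*chi_5, chi_1> = (1/8)[1*(4)*conj(1) + 1*(4)*conj(1) + 2*(0)*conj(1) + 2*(0)*conj(1) + 2*(0)*conj(1)]
      = (1/8)[(4) + (4) + (0) + (0) + (0)] = 8/8 = 1
  <chi_5*chi_5, chi_2> = (1/8)[1*(4)*conj(1) + 1*(4)*conj(1) + 2*(0)*conj(1) + 2*(0)*conj(-1) + 2*(0)*conj(-1)]
      = (1/8)[(4) + (4) + (0) + (0) + (0)] = 8/8 = 1
  <chi_5*chi_5, chi_3> = (1/8)[1*(4)*conj(1) + 1*(4)*conj(1) + 2*(0)*conj(-1) + 2*(0)*conj(1) + 2*(0)*conj(-1)]
      = (1/8)[(4) + (4) + (0) + (0) + (0)] = 8/8 = 1
  <chi_5*chi_5, chi_4> = (1/8)[1*(4)*conj(1) + 1*(4)*conj(1) + 2*(0)*conj(-1) + 2*(0)*conj(-1) + 2*(0)*conj(1)]
      = (1/8)[(4) + (4) + (0) + (0) + (0)] = 8/8 = 1
  <chi_5*chi_5, chi_5> = (1/8)[1*(4)*conj(2) + 1*(4)*conj(-2) + 2*(0)*conj(0) + 2*(0)*conj(0) + 2*(0)*conj(0)]
      = (1/8)[(8) + (-8) + (0) + (0) + (0)] = 0/8 = 0
Hence the multiplicities are chi_1: 1, chi_2: 1, chi_3: 1, chi_4: 1. Dimension check: dim(chi_5)*dim(chi_5) = 2*2 = 4 and sum (mult * dim) = 1*1 + 1*1 + 1*1 + 1*1 = 4.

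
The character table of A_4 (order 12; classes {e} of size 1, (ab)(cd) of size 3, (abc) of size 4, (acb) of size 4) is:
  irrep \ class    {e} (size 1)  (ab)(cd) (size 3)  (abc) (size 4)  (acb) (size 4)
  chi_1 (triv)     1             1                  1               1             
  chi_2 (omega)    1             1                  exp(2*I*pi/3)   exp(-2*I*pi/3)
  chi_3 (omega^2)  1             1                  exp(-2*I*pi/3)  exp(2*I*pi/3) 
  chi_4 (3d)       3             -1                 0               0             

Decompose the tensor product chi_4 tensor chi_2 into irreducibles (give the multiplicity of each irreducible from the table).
chi_4 tensor chi_2 = chi_4 (all other irreducibles have multiplicity 0).

Derivation: The character of a tensor product is the pointwise product (chi_4 * chi_2)(C) = chi_4(C) * chi_2(C):
  {e}: (3)*(1), (ab)(cd): (-1)*(1), (abc): (0)*(exp(2*I*pi/3)), (acb): (0)*(exp(-2*I*pi/3))
so (chi_4 * chi_2) takes values
  {e} -> 3, (ab)(cd) -> -1, (abc) -> 0, (acb) -> 0.
Now take the inner product of this character with each irreducible chi from the table, <chi_4*chi_2, chi> = (1/12) sum_C |C| (chi_4*chi_2)(C) conj(chi(C)):
  <chi_4*chi_2, chi_1> = (1/12)[1*(3)*conj(1) + 3*(-1)*conj(1) + 4*(0)*conj(1) + 4*(0)*conj(1)]
      = (1/12)[(3) + (-3) + (0) + (0)] = 0/12 = 0
  <chi_4*chi_2, chi_2> = (1/12)[1*(3)*conj(1) + 3*(-1)*conj(1) + 4*(0)*conj(exp(2*I*pi/3)) + 4*(0)*conj(exp(-2*I*pi/3))]
      = (1/12)[(3) + (-3) + (0) + (0)] = 0/12 = 0
  <chi_4*chi_2, chi_3> = (1/12)[1*(3)*conj(1) + 3*(-1)*conj(1) + 4*(0)*conj(exp(-2*I*pi/3)) + 4*(0)*conj(exp(2*I*pi/3))]
      = (1/12)[(3) + (-3) + (0) + (0)] = 0/12 = 0
  <chi_4*chi_2, chi_4> = (1/12)[1*(3)*conj(3) + 3*(-1)*conj(-1) + 4*(0)*conj(0) + 4*(0)*conj(0)]
      = (1/12)[(9) + (3) + (0) + (0)] = 12/12 = 1
(Exp terms are combined using exp(i*s)*conj(exp(i*t)) = exp(i*(s-t)), and sums of them are collapsed using the identity that for every m > 1 the m distinct m-th roots of unity sum to 0, e.g. 1 + exp(2*I*pi/3) + exp(-2*I*pi/3) = 0.)
Hence the multiplicities are chi_4: 1. Dimension check: dim(chi_4)*dim(chi_2) = 3*1 = 3 and sum (mult * dim) = 1*3 = 3.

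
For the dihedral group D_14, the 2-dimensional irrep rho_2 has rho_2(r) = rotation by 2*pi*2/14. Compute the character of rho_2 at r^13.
chi_{rho_2}(r^13) = 2*cos(2*pi*2*13/14) = 2*cos(2*pi/7)

Solution. rho_2(r^13) is rotation by angle 2*pi*2*13/14, whose trace is 2*cos(2*pi*2*13/14) = 2*cos(2*pi/7).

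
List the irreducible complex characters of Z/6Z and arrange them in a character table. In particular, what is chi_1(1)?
Character table of Z/6Z (irreps indexed chi_0,...,chi_5 with chi_k(m) = zeta_6^(k*m), zeta_6 = exp(2*pi*i/6)):
  irrep \ class  {0} (size 1)  {1} (size 1)    {2} (size 1)    {3} (size 1)  {4} (size 1)    {5} (size 1)  
  chi_0          1             1               1               1             1               1             
  chi_1          1             exp(I*pi/3)     exp(2*I*pi/3)   -1            exp(-2*I*pi/3)  exp(-I*pi/3)  
  chi_2          1             exp(2*I*pi/3)   exp(-2*I*pi/3)  1             exp(2*I*pi/3)   exp(-2*I*pi/3)
  chi_3          1             -1              1               -1            1               -1            
  chi_4          1             exp(-2*I*pi/3)  exp(2*I*pi/3)   1             exp(-2*I*pi/3)  exp(2*I*pi/3) 
  chi_5          1             exp(-I*pi/3)    exp(-2*I*pi/3)  -1            exp(2*I*pi/3)   exp(I*pi/3)   

Spot check: chi_1(1) = zeta_6^(1*1) = zeta_6^1 = exp(I*pi/3).

Reasoning: Z/6Z is abelian, so all 6 irreducible complex representations are 1-dimensional. They are given by chi_k(m) = zeta_6^(k*m) for k = 0,...,5. Row orthogonality: sum_m chi_k(m) conj(chi_l(m)) = 6 * [k = l].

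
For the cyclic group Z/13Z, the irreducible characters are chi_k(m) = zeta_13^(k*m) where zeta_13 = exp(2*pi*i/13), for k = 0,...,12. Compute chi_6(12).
chi_6(12) = zeta_13^72 = exp(-12*I*pi/13)

Proof sketch: chi_6(12) = zeta_13^(6*12) = zeta_13^72. Since zeta_13^13 = 1, this equals zeta_13^7 = exp(2*pi*i*7/13) = exp(-12*I*pi/13).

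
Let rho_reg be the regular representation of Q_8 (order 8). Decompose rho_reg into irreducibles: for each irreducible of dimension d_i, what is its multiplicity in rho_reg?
Each irreducible V_i of dimension d_i appears with multiplicity d_i, i.e. rho_reg = (direct sum over all irreducibles V_i) d_i V_i. The irreducible dimensions for Q_8 are 1, 1, 1, 1, 2: 4 irreducibles of dimension 1, each with multiplicity 1; 1 irreducible of dimension 2, with multiplicity 2. Total dimension 4*1*1 + 1*2*2 = 8 = |G|.

General theorem: in the regular representation of a finite group G, each irreducible appears with multiplicity equal to its dimension. Check: dim(rho_reg) = sum d_i^2 = 1 + 1 + 1 + 1 + 4 = 8 = |G|.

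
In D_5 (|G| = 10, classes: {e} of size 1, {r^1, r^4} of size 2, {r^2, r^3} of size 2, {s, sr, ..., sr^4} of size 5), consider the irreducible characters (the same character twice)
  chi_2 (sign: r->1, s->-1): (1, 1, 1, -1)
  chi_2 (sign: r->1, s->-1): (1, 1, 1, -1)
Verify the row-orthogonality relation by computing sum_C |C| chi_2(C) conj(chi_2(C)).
Sum = 10 = |G| = 10; so <chi_2, chi_2> = 1 (norm-1 confirms irreducibility).

Working: Compute term by term over conjugacy classes (|C| * chi_2(C) * conj(chi_2(C))):
  1*(1)*conj(1) + 2*(1)*conj(1) + 2*(1)*conj(1) + 5*(-1)*conj(-1)
  = (1) + (2) + (2) + (5)
  = 10.
Dividing by |G| = 10 gives 10/10 = 1, matching the row-orthogonality relation <chi_2, chi_2> = [chi_2 = chi_2].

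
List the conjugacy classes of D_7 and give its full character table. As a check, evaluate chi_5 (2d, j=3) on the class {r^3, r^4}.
Conjugacy classes: {e} of size 1, {r^1, r^6} of size 2, {r^2, r^5} of size 2, {r^3, r^4} of size 2, {s, sr, ..., sr^6} of size 7.
Character table:
  irrep \ class              {e} (size 1)  {r^1, r^6} (size 2)  {r^2, r^5} (size 2)  {r^3, r^4} (size 2)  {s, sr, ..., sr^6} (size 7)
  chi_1 (triv)               1             1                    1                    1                    1                          
  chi_2 (sign: r->1, s->-1)  1             1                    1                    1                    -1                         
  chi_3 (2d, j=1)            2             2*cos(2*pi/7)        -2*cos(3*pi/7)       -2*cos(pi/7)         0                          
  chi_4 (2d, j=2)            2             -2*cos(3*pi/7)       -2*cos(pi/7)         2*cos(2*pi/7)        0                          
  chi_5 (2d, j=3)            2             -2*cos(pi/7)         2*cos(2*pi/7)        -2*cos(3*pi/7)       0                          

Spot check: chi_5 (2d, j=3) on {r^3, r^4} = -2*cos(3*pi/7).

Reasoning: D_7 has order 2*7 = 14 with 5 conjugacy classes, hence 5 irreducibles. Sum of squared dims 1 + 1 + 4 + 4 + 4 = 14 = |G|. Linear characters come from the abelianisation; the 2-dimensional irreps have character r^k -> 2*cos(2*pi*j*k/7), reflections -> 0.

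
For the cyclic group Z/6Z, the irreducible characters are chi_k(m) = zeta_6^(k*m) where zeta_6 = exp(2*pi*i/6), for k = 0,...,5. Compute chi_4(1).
chi_4(1) = zeta_6^4 = exp(-2*I*pi/3)

Proof sketch: chi_4(1) = zeta_6^(4*1) = zeta_6^4. Since zeta_6^6 = 1, this equals zeta_6^4 = exp(2*pi*i*4/6) = exp(-2*I*pi/3).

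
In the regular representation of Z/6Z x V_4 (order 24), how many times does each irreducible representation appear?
Each irreducible V_i of dimension d_i appears with multiplicity d_i, i.e. rho_reg = (direct sum over all irreducibles V_i) d_i V_i. The irreducible dimensions for Z/6Z x V_4 are 1, 1, 1, 1, 1, 1, 1, 1, 1, 1, 1, 1, 1, 1, 1, 1, 1, 1, 1, 1, 1, 1, 1, 1: 24 irreducibles of dimension 1, each with multiplicity 1. Total dimension 24*1*1 = 24 = |G|.

Details: General theorem: in the regular representation of a finite group G, each irreducible appears with multiplicity equal to its dimension. Check: dim(rho_reg) = sum d_i^2 = 1 + 1 + 1 + 1 + 1 + 1 + 1 + 1 + 1 + 1 + 1 + 1 + 1 + 1 + 1 + 1 + 1 + 1 + 1 + 1 + 1 + 1 + 1 + 1 = 24 = |G|.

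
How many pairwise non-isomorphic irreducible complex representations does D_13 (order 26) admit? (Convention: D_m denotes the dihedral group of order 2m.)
8

The number of irreducible complex representations of a finite group equals its number of conjugacy classes. D_13 has 8 conjugacy classes ((n+3)/2 for n odd), so D_13 (order 26) has exactly 8 irreducible complex representations.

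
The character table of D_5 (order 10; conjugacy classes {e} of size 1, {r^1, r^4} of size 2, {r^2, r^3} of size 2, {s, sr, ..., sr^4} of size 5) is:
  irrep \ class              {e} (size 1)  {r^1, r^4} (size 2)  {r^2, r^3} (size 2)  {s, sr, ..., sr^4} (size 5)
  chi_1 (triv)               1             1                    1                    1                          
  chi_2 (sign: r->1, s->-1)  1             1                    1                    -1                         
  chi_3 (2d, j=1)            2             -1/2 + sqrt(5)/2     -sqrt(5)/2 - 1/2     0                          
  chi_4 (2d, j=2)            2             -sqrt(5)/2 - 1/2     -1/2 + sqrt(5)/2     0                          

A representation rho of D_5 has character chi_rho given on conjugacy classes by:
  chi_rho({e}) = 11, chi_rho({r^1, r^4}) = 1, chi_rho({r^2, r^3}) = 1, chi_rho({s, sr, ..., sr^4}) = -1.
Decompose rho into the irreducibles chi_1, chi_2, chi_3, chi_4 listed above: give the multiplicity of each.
Multiplicities: chi_1: 1, chi_2: 2, chi_3: 2, chi_4: 2.

Working: Use <chi_rho, chi> = (1/|G|) sum_C |C| * chi_rho(C) * conj(chi(C)) with |G| = 10 for each irreducible chi in the table:
  <chi_rho, chi_1> = (1/10)[1*(11)*conj(1) + 2*(1)*conj(1) + 2*(1)*conj(1) + 5*(-1)*conj(1)]
      = (1/10)[(11) + (2) + (2) + (-5)] = 10/10 = 1
  <chi_rho, chi_2> = (1/10)[1*(11)*conj(1) + 2*(1)*conj(1) + 2*(1)*conj(1) + 5*(-1)*conj(-1)]
      = (1/10)[(11) + (2) + (2) + (5)] = 20/10 = 2
  <chi_rho, chi_3> = (1/10)[1*(11)*conj(2) + 2*(1)*conj(-1/2 + sqrt(5)/2) + 2*(1)*conj(-sqrt(5)/2 - 1/2) + 5*(-1)*conj(0)]
      = (1/10)[(22) + (-1 + sqrt(5)) + (-sqrt(5) - 1) + (0)] = 20/10 = 2
  <chi_rho, chi_4> = (1/10)[1*(11)*conj(2) + 2*(1)*conj(-sqrt(5)/2 - 1/2) + 2*(1)*conj(-1/2 + sqrt(5)/2) + 5*(-1)*conj(0)]
      = (1/10)[(22) + (-sqrt(5) - 1) + (-1 + sqrt(5)) + (0)] = 20/10 = 2
Dimension check: dim(rho) = sum (mult * dim) = 1*1 + 2*1 + 2*2 + 2*2 = 11 = chi_rho(e) = 11.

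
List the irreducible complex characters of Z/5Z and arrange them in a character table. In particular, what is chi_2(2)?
Character table of Z/5Z (irreps indexed chi_0,...,chi_4 with chi_k(m) = zeta_5^(k*m), zeta_5 = exp(2*pi*i/5)):
  irrep \ class  {0} (size 1)  {1} (size 1)    {2} (size 1)    {3} (size 1)    {4} (size 1)  
  chi_0          1             1               1               1               1             
  chi_1          1             exp(2*I*pi/5)   exp(4*I*pi/5)   exp(-4*I*pi/5)  exp(-2*I*pi/5)
  chi_2          1             exp(4*I*pi/5)   exp(-2*I*pi/5)  exp(2*I*pi/5)   exp(-4*I*pi/5)
  chi_3          1             exp(-4*I*pi/5)  exp(2*I*pi/5)   exp(-2*I*pi/5)  exp(4*I*pi/5) 
  chi_4          1             exp(-2*I*pi/5)  exp(-4*I*pi/5)  exp(4*I*pi/5)   exp(2*I*pi/5) 

Spot check: chi_2(2) = zeta_5^(2*2) = zeta_5^4 = exp(-2*I*pi/5).

Working: Z/5Z is abelian, so all 5 irreducible complex representations are 1-dimensional. They are given by chi_k(m) = zeta_5^(k*m) for k = 0,...,4. Row orthogonality: sum_m chi_k(m) conj(chi_l(m)) = 5 * [k = l].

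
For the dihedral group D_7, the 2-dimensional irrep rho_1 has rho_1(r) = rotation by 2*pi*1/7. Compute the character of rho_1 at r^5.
chi_{rho_1}(r^5) = 2*cos(2*pi*1*5/7) = -2*cos(3*pi/7)

Details: rho_1(r^5) is rotation by angle 2*pi*1*5/7, whose trace is 2*cos(2*pi*1*5/7) = -2*cos(3*pi/7).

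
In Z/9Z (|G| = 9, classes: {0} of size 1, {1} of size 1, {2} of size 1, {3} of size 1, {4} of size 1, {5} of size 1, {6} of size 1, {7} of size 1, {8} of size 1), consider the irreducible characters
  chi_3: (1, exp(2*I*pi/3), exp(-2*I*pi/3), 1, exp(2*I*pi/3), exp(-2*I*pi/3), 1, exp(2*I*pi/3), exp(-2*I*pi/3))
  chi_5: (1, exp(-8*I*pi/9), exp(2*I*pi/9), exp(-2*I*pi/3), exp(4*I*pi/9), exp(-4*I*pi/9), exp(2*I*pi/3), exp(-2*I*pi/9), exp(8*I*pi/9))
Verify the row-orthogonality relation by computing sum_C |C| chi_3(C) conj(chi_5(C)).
Sum = 0; so <chi_3, chi_5> = 0 (distinct irreducibles are orthogonal).

Compute term by term over conjugacy classes (|C| * chi_3(C) * conj(chi_5(C))):
  1*(1)*conj(1) + 1*(exp(2*I*pi/3))*conj(exp(-8*I*pi/9)) + 1*(exp(-2*I*pi/3))*conj(exp(2*I*pi/9)) + 1*(1)*conj(exp(-2*I*pi/3)) + 1*(exp(2*I*pi/3))*conj(exp(4*I*pi/9)) + 1*(exp(-2*I*pi/3))*conj(exp(-4*I*pi/9)) + 1*(1)*conj(exp(2*I*pi/3)) + 1*(exp(2*I*pi/3))*conj(exp(-2*I*pi/9)) + 1*(exp(-2*I*pi/3))*conj(exp(8*I*pi/9))
  = (1) + (exp(-4*I*pi/9)) + (exp(-8*I*pi/9)) + (exp(2*I*pi/3)) + (exp(2*I*pi/9)) + (exp(-2*I*pi/9)) + (exp(-2*I*pi/3)) + (exp(8*I*pi/9)) + (exp(4*I*pi/9))
  = 0.
(Exp terms are combined using exp(i*s)*conj(exp(i*t)) = exp(i*(s-t)), and sums of them are collapsed using the identity that for every m > 1 the m distinct m-th roots of unity sum to 0, e.g. 1 + exp(2*I*pi/3) + exp(-2*I*pi/3) = 0.)
Dividing by |G| = 9 gives 0/9 = 0, matching the row-orthogonality relation <chi_3, chi_5> = [chi_3 = chi_5].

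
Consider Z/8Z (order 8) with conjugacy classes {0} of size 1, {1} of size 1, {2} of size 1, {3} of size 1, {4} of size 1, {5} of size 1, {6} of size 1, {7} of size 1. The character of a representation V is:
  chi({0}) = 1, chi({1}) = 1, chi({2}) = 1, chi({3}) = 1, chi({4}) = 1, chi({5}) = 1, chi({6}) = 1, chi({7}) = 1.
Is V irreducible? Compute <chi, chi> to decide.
Irreducible: <chi, chi> = 1.

Why: <chi, chi> = (1/|G|) sum_C |C| * |chi(C)|^2 = (1/8)[1*|1|^2 + 1*|1|^2 + 1*|1|^2 + 1*|1|^2 + 1*|1|^2 + 1*|1|^2 + 1*|1|^2 + 1*|1|^2]
  = (1/8)[(1) + (1) + (1) + (1) + (1) + (1) + (1) + (1)] = 8/8 = 1.
(Exp terms are combined using exp(i*s)*conj(exp(i*t)) = exp(i*(s-t)), and sums of them are collapsed using the identity that for every m > 1 the m distinct m-th roots of unity sum to 0, e.g. 1 + exp(2*I*pi/3) + exp(-2*I*pi/3) = 0.)
A character is irreducible iff <chi, chi> = 1, so this representation is irreducible.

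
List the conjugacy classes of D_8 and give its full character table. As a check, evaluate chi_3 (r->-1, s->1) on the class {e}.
Conjugacy classes: {e} of size 1, {r^4} of size 1, {r^1, r^7} of size 2, {r^2, r^6} of size 2, {r^3, r^5} of size 2, {s, sr^2, ...} of size 4, {sr, sr^3, ...} of size 4.
Character table:
  irrep \ class              {e} (size 1)  {r^4} (size 1)  {r^1, r^7} (size 2)  {r^2, r^6} (size 2)  {r^3, r^5} (size 2)  {s, sr^2, ...} (size 4)  {sr, sr^3, ...} (size 4)
  chi_1 (triv)               1             1               1                    1                    1                    1                        1                       
  chi_2 (sign: r->1, s->-1)  1             1               1                    1                    1                    -1                       -1                      
  chi_3 (r->-1, s->1)        1             1               -1                   1                    -1                   1                        -1                      
  chi_4 (r->-1, s->-1)       1             1               -1                   1                    -1                   -1                       1                       
  chi_5 (2d, j=1)            2             -2              sqrt(2)              0                    -sqrt(2)             0                        0                       
  chi_6 (2d, j=2)            2             2               0                    -2                   0                    0                        0                       
  chi_7 (2d, j=3)            2             -2              -sqrt(2)             0                    sqrt(2)              0                        0                       

Spot check: chi_3 (r->-1, s->1) on {e} = 1.

Justification: D_8 has order 2*8 = 16 with 7 conjugacy classes, hence 7 irreducibles. Sum of squared dims 1 + 1 + 1 + 1 + 4 + 4 + 4 = 16 = |G|. Linear characters come from the abelianisation; the 2-dimensional irreps have character r^k -> 2*cos(2*pi*j*k/8), reflections -> 0.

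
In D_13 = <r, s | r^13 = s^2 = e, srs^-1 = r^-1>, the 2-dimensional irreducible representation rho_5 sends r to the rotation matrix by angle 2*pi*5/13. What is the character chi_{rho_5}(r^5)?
chi_{rho_5}(r^5) = 2*cos(2*pi*5*5/13) = 2*cos(2*pi/13)

Explanation: rho_5(r^5) is rotation by angle 2*pi*5*5/13, whose trace is 2*cos(2*pi*5*5/13) = 2*cos(2*pi/13).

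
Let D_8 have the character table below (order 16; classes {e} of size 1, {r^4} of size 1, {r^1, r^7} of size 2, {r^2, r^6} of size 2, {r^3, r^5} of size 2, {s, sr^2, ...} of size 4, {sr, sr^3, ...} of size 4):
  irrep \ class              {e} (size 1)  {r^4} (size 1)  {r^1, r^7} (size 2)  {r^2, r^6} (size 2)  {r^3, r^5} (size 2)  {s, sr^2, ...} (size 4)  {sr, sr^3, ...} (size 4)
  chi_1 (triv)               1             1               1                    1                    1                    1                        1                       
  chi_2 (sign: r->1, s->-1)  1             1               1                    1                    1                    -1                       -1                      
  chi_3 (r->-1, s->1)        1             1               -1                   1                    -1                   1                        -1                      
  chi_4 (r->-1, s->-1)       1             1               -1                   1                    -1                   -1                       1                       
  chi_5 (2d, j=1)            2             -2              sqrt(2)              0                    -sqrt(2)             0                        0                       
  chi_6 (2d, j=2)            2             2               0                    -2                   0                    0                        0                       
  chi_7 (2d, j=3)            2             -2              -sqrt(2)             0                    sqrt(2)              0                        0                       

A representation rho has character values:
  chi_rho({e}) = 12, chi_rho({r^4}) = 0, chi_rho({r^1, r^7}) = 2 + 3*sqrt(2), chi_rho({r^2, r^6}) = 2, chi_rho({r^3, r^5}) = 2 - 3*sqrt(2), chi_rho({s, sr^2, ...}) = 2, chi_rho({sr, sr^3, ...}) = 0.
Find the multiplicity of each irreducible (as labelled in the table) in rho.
Multiplicities: chi_1: 2, chi_2: 1, chi_3: 1, chi_4: 0, chi_5: 3, chi_6: 1, chi_7: 0.

Details: Use <chi_rho, chi> = (1/|G|) sum_C |C| * chi_rho(C) * conj(chi(C)) with |G| = 16 for each irreducible chi in the table:
  <chi_rho, chi_1> = (1/16)[1*(12)*conj(1) + 1*(0)*conj(1) + 2*(2 + 3*sqrt(2))*conj(1) + 2*(2)*conj(1) + 2*(2 - 3*sqrt(2))*conj(1) + 4*(2)*conj(1) + 4*(0)*conj(1)]
      = (1/16)[(12) + (0) + (4 + 6*sqrt(2)) + (4) + (4 - 6*sqrt(2)) + (8) + (0)] = 32/16 = 2
  <chi_rho, chi_2> = (1/16)[1*(12)*conj(1) + 1*(0)*conj(1) + 2*(2 + 3*sqrt(2))*conj(1) + 2*(2)*conj(1) + 2*(2 - 3*sqrt(2))*conj(1) + 4*(2)*conj(-1) + 4*(0)*conj(-1)]
      = (1/16)[(12) + (0) + (4 + 6*sqrt(2)) + (4) + (4 - 6*sqrt(2)) + (-8) + (0)] = 16/16 = 1
  <chi_rho, chi_3> = (1/16)[1*(12)*conj(1) + 1*(0)*conj(1) + 2*(2 + 3*sqrt(2))*conj(-1) + 2*(2)*conj(1) + 2*(2 - 3*sqrt(2))*conj(-1) + 4*(2)*conj(1) + 4*(0)*conj(-1)]
      = (1/16)[(12) + (0) + (-6*sqrt(2) - 4) + (4) + (-4 + 6*sqrt(2)) + (8) + (0)] = 16/16 = 1
  <chi_rho, chi_4> = (1/16)[1*(12)*conj(1) + 1*(0)*conj(1) + 2*(2 + 3*sqrt(2))*conj(-1) + 2*(2)*conj(1) + 2*(2 - 3*sqrt(2))*conj(-1) + 4*(2)*conj(-1) + 4*(0)*conj(1)]
      = (1/16)[(12) + (0) + (-6*sqrt(2) - 4) + (4) + (-4 + 6*sqrt(2)) + (-8) + (0)] = 0/16 = 0
  <chi_rho, chi_5> = (1/16)[1*(12)*conj(2) + 1*(0)*conj(-2) + 2*(2 + 3*sqrt(2))*conj(sqrt(2)) + 2*(2)*conj(0) + 2*(2 - 3*sqrt(2))*conj(-sqrt(2)) + 4*(2)*conj(0) + 4*(0)*conj(0)]
      = (1/16)[(24) + (0) + (4*sqrt(2) + 12) + (0) + (12 - 4*sqrt(2)) + (0) + (0)] = 48/16 = 3
  <chi_rho, chi_6> = (1/16)[1*(12)*conj(2) + 1*(0)*conj(2) + 2*(2 + 3*sqrt(2))*conj(0) + 2*(2)*conj(-2) + 2*(2 - 3*sqrt(2))*conj(0) + 4*(2)*conj(0) + 4*(0)*conj(0)]
      = (1/16)[(24) + (0) + (0) + (-8) + (0) + (0) + (0)] = 16/16 = 1
  <chi_rho, chi_7> = (1/16)[1*(12)*conj(2) + 1*(0)*conj(-2) + 2*(2 + 3*sqrt(2))*conj(-sqrt(2)) + 2*(2)*conj(0) + 2*(2 - 3*sqrt(2))*conj(sqrt(2)) + 4*(2)*conj(0) + 4*(0)*conj(0)]
      = (1/16)[(24) + (0) + (-12 - 4*sqrt(2)) + (0) + (-12 + 4*sqrt(2)) + (0) + (0)] = 0/16 = 0
Dimension check: dim(rho) = sum (mult * dim) = 2*1 + 1*1 + 1*1 + 0*1 + 3*2 + 1*2 + 0*2 = 12 = chi_rho(e) = 12.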